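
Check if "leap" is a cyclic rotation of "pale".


Word: "pale", Candidate: "leap"
Method: check if candidate is substring of word+word
"palepale" contains "leap"? No
Is rotation = No


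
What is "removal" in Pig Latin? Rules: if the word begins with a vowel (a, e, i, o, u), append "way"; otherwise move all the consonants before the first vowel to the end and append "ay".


Word: "removal"
Starts with consonant(s) → move to end, add 'ay'
Consonant cluster: "r"
Pig Latin = "emovalray"


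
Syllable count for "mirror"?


Word: "mirror"
Syllable breakdown: mir / ror
Counting: 2 parts
= 2 syllables


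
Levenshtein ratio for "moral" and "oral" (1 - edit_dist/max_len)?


Word 1: "moral" (length 5)
Word 2: "oral" (length 4)
One optimal edit sequence:
  1. delete 'm'  (+1)
  2. keep 'o'
  3. keep 'r'
  4. keep 'a'
  5. keep 'l'
Edit distance = 1
Max length = max(5, 4) = 5
Similarity = 1 - 1/5
= 0.8000


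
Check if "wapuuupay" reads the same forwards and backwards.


Word: "wapuuupay"
Reversed: "yapuuupaw"
Forward == Backward? wapuuupay != yapuuupaw
Palindrome = No


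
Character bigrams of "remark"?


Word: "remark" (length 6)
Number of bigrams = 6 - 2 + 1 = 5
  Position 0: "re"
  Position 1: "em"
  Position 2: "ma"
  Position 3: "ar"
  Position 4: "rk"
Bigrams = "re", "em", "ma", "ar", "rk"


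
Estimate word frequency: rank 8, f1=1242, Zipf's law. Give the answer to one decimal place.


Zipf's law: f(r) = f(1) / r
f(1) = 1242
f(8) = 1242 / 8
= 155.3 occurrences


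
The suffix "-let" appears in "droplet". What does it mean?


Suffix: -let
Example: droplet (drop + -let)
Meaning = small


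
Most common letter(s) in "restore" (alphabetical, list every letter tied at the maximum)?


Word: "restore"
Letter counts:
  'e': 2
  'o': 1
  'r': 2
  's': 1
  't': 1
Maximum count = 2
Most frequent = 'e', 'r' (2 times each)


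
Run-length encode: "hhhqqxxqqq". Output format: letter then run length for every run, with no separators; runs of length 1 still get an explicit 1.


String: "hhhqqxxqqq"
Scanning for consecutive runs:
  'h' x 3
  'q' x 2
  'x' x 2
  'q' x 3
RLE = "h3q2x2q3"


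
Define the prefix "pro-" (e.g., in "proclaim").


Prefix: pro-
As in: proclaim -> pro- + claim
Meaning = forward / in favor of


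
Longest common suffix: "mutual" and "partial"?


Word 1: "mutual"
Word 2: "partial"
Comparing from end:
  Pos -1: 'l' == 'l'
  Pos -2: 'a' == 'a'
  Pos -3: 'u' != 'i' (stop)
LCS = "al" (length 2)


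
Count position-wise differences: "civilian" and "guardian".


Comparing character by character (same length = 8):
  Pos 0: 'c' vs 'g' !=
  Pos 1: 'i' vs 'u' !=
  Pos 2: 'v' vs 'a' !=
  Pos 3: 'i' vs 'r' !=
  Pos 4: 'l' vs 'd' !=
  Pos 5: 'i' vs 'i' =
  Pos 6: 'a' vs 'a' =
  Pos 7: 'n' vs 'n' =
Hamming distance = 5


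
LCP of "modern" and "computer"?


Word 1: "modern"
Word 2: "computer"
Comparing from start:
  Pos 0: 'm' != 'c' (stop)
LCP = "" (length 0)


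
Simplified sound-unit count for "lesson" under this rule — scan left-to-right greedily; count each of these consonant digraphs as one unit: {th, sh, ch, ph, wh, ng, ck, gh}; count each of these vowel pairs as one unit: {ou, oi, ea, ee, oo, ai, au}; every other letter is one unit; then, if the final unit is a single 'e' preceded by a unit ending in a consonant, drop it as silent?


Word: "lesson" (6 letters)
Left-to-right scan:
  1. 'l' (letter)
  2. 'e' (letter)
  3. 's' (letter)
  4. 's' (letter)
  5. 'o' (letter)
  6. 'n' (letter)
Units from scan: 6
Sound units = 6 units


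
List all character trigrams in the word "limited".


Word: "limited" (length 7)
Number of trigrams = 7 - 3 + 1 = 5
  Position 0: "lim"
  Position 1: "imi"
  Position 2: "mit"
  Position 3: "ite"
  Position 4: "ted"
Trigrams = "lim", "imi", "mit", "ite", "ted"


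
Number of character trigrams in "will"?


Word: "will" (length 4)
Number of 3-grams = length - 3 + 1 = 4 - 3 + 1
= 2


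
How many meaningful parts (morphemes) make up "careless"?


Word: "careless"
Morphemes: care | -less
Each morpheme carries meaning
= 2 morphemes


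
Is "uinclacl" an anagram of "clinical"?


Word 1: "clinical" → sorted: acciilln
Word 2: "uinclacl" → sorted: accillnu
Same letters? acciilln != accillnu
Anagram = No


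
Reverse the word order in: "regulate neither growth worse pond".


Original: "regulate neither growth worse pond"
Words (1..n): regulate | neither | growth | worse | pond
Reversed (n..1): pond | worse | growth | neither | regulate
Result = "pond worse growth neither regulate"


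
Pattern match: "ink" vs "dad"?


Pattern of "ink": [0, 1, 2]
Pattern of "dad": [0, 1, 0]
Patterns do not match
Same pattern = No


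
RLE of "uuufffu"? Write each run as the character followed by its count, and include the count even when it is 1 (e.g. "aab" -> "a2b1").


String: "uuufffu"
Scanning for consecutive runs:
  'u' x 3
  'f' x 3
  'u' x 1
RLE = "u3f3u1"


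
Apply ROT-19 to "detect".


Word: "detect"
Shift: 19
Each letter → (letter + shift) mod 26:
  'd' (3) + 19 = 22 → 'w'
  'e' (4) + 19 = 23 → 'x'
  't' (19) + 19 = 12 → 'm'
  'e' (4) + 19 = 23 → 'x'
  'c' (2) + 19 = 21 → 'v'
  't' (19) + 19 = 12 → 'm'
Result = "wxmxvm"


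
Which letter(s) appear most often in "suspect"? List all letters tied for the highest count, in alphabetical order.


Word: "suspect"
Letter counts:
  'c': 1
  'e': 1
  'p': 1
  's': 2
  't': 1
  'u': 1
Maximum count = 2
Most frequent = 's' (2 times each)


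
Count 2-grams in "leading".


Word: "leading" (length 7)
Number of 2-grams = length - 2 + 1 = 7 - 2 + 1
= 6


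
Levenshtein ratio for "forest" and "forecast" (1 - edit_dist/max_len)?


Word 1: "forest" (length 6)
Word 2: "forecast" (length 8)
One optimal edit sequence:
  1. keep 'f'
  2. keep 'o'
  3. keep 'r'
  4. keep 'e'
  5. insert 'c'  (+1)
  6. insert 'a'  (+1)
  7. keep 's'
  8. keep 't'
Edit distance = 2
Max length = max(6, 8) = 8
Similarity = 1 - 2/8
= 0.7500


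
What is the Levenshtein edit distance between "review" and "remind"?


Word 1: "review" (length 6)
Word 2: "remind" (length 6)
One optimal edit sequence (insert/delete/substitute each cost 1):
  1. keep 'r'
  2. keep 'e'
  3. substitute 'v' -> 'm'  (+1)
  4. keep 'i'
  5. substitute 'e' -> 'n'  (+1)
  6. substitute 'w' -> 'd'  (+1)
Total edit operations: 3
Edit distance = 3


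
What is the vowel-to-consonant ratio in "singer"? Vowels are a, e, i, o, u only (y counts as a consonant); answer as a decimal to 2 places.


Word: "singer"
Vowels (a,e,i,o,u): 2
Consonants: 4
Ratio = 2/4
= 0.50


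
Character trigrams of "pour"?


Word: "pour" (length 4)
Number of trigrams = 4 - 3 + 1 = 2
  Position 0: "pou"
  Position 1: "our"
Trigrams = "pou", "our"


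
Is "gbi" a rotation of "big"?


Word: "big", Candidate: "gbi"
Method: check if candidate is substring of word+word
"bigbig" contains "gbi"? Yes
Is rotation = Yes


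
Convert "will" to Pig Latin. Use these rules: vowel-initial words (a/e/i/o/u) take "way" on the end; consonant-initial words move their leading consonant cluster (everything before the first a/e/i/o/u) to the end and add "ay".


Word: "will"
Starts with consonant(s) → move to end, add 'ay'
Consonant cluster: "w"
Pig Latin = "illway"


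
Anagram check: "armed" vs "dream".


Word 1: "armed" → sorted: ademr
Word 2: "dream" → sorted: ademr
Same letters? ademr == ademr
Anagram = Yes


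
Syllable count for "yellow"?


Word: "yellow"
Syllable breakdown: yel-low
Counting: 2 parts
= 2 syllables


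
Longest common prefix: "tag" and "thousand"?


Word 1: "tag"
Word 2: "thousand"
Comparing from start:
  Pos 0: 't' == 't'
  Pos 1: 'a' != 'h' (stop)
LCP = "t" (length 1)


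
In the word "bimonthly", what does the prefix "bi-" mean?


Prefix: bi-
As in: bimonthly -> bi- + monthly
Meaning = two


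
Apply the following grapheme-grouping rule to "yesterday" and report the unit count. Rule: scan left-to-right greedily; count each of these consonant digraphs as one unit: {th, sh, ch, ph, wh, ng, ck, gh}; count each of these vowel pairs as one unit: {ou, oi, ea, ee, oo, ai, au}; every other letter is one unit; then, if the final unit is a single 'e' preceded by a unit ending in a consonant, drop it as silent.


Word: "yesterday" (9 letters)
Left-to-right scan:
  1. 'y' (letter)
  2. 'e' (letter)
  3. 's' (letter)
  4. 't' (letter)
  5. 'e' (letter)
  6. 'r' (letter)
  7. 'd' (letter)
  8. 'a' (letter)
  9. 'y' (letter)
Units from scan: 9
Sound units = 9 units


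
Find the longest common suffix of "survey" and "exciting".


Word 1: "survey"
Word 2: "exciting"
Comparing from end:
  Pos -1: 'y' != 'g' (stop)
LCS = "" (length 0)


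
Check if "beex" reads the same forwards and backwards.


Word: "beex"
Reversed: "xeeb"
Forward == Backward? beex != xeeb
Palindrome = No


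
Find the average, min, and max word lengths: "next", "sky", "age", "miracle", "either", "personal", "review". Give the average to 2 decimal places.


Lengths: "next"=4, "sky"=3, "age"=3, "miracle"=7, "either"=6, "personal"=8, "review"=6
Sum = 37, Count = 7
Average = 37/7 = 5.29
= avg=5.29, min=3, max=8


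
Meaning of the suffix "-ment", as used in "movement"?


Suffix: -ment
As in: movement -> move + -ment
Meaning = result of action


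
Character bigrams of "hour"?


Word: "hour" (length 4)
Number of bigrams = 4 - 2 + 1 = 3
  Position 0: "ho"
  Position 1: "ou"
  Position 2: "ur"
Bigrams = "ho", "ou", "ur"


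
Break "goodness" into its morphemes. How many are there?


Word: "goodness"
Morphemes: good | -ness
Each morpheme carries meaning
= 2 morphemes


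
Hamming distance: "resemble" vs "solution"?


Comparing character by character (same length = 8):
  Pos 0: 'r' vs 's' !=
  Pos 1: 'e' vs 'o' !=
  Pos 2: 's' vs 'l' !=
  Pos 3: 'e' vs 'u' !=
  Pos 4: 'm' vs 't' !=
  Pos 5: 'b' vs 'i' !=
  Pos 6: 'l' vs 'o' !=
  Pos 7: 'e' vs 'n' !=
Hamming distance = 8


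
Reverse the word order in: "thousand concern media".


Original: "thousand concern media"
Words (1..n): thousand | concern | media
Reversed (n..1): media | concern | thousand
Result = "media concern thousand"


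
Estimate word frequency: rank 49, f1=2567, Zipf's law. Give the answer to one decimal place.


Zipf's law: f(r) = f(1) / r
f(1) = 2567
f(49) = 2567 / 49
= 52.4 occurrences


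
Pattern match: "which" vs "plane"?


Pattern of "which": [0, 1, 2, 3, 1]
Pattern of "plane": [0, 1, 2, 3, 4]
Patterns do not match
Same pattern = No


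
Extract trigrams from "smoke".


Word: "smoke" (length 5)
Number of trigrams = 5 - 3 + 1 = 3
  Position 0: "smo"
  Position 1: "mok"
  Position 2: "oke"
Trigrams = "smo", "mok", "oke"


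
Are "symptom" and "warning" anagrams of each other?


Word 1: "symptom" → sorted: mmopsty
Word 2: "warning" → sorted: aginnrw
Same letters? mmopsty != aginnrw
Anagram = No


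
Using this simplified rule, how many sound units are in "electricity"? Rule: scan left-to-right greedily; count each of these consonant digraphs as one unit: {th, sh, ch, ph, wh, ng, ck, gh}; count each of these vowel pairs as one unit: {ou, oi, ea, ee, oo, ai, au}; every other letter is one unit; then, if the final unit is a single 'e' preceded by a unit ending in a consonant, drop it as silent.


Word: "electricity" (11 letters)
Left-to-right scan:
  1. 'e' (letter)
  2. 'l' (letter)
  3. 'e' (letter)
  4. 'c' (letter)
  5. 't' (letter)
  6. 'r' (letter)
  7. 'i' (letter)
  8. 'c' (letter)
  9. 'i' (letter)
  10. 't' (letter)
  11. 'y' (letter)
Units from scan: 11
Sound units = 11 units


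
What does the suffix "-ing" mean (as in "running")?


Suffix: -ing
Example: running = run + -ing, with a spelling change
Meaning = present participle


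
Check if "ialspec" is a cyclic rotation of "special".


Word: "special", Candidate: "ialspec"
Method: check if candidate is substring of word+word
"specialspecial" contains "ialspec"? Yes
Is rotation = Yes


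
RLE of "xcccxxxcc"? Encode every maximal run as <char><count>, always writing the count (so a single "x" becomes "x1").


String: "xcccxxxcc"
Scanning for consecutive runs:
  'x' x 1
  'c' x 3
  'x' x 3
  'c' x 2
RLE = "x1c3x3c2"


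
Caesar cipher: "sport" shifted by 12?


Word: "sport"
Shift: 12
Each letter → (letter + shift) mod 26:
  's' (18) + 12 = 4 → 'e'
  'p' (15) + 12 = 1 → 'b'
  'o' (14) + 12 = 0 → 'a'
  'r' (17) + 12 = 3 → 'd'
  't' (19) + 12 = 5 → 'f'
Result = "ebadf"


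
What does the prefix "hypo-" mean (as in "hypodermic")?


Prefix: hypo-
Example: hypodermic (hypo- + dermic)
Meaning = under / below normal


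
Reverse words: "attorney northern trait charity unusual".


Original: "attorney northern trait charity unusual"
Words (1..n): attorney | northern | trait | charity | unusual
Reversed (n..1): unusual | charity | trait | northern | attorney
Result = "unusual charity trait northern attorney"


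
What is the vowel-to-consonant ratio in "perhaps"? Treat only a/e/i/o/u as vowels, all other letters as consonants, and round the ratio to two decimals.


Word: "perhaps"
Vowels (a,e,i,o,u): 2
Consonants: 5
Ratio = 2/5
= 0.40


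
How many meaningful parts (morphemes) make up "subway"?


Word: "subway"
Morphemes: sub- / way
Each morpheme carries meaning
= 2 morphemes


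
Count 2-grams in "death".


Word: "death" (length 5)
Number of 2-grams = length - 2 + 1 = 5 - 2 + 1
= 4


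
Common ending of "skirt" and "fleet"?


Word 1: "skirt"
Word 2: "fleet"
Comparing from end:
  Pos -1: 't' == 't'
  Pos -2: 'r' != 'e' (stop)
LCS = "t" (length 1)


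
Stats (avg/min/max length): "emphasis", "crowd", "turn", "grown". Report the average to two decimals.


Lengths: "emphasis"=8, "crowd"=5, "turn"=4, "grown"=5
Sum = 22, Count = 4
Average = 22/4 = 5.50
= avg=5.50, min=4, max=8


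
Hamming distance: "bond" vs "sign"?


Comparing character by character (same length = 4):
  Pos 0: 'b' vs 's' !=
  Pos 1: 'o' vs 'i' !=
  Pos 2: 'n' vs 'g' !=
  Pos 3: 'd' vs 'n' !=
Hamming distance = 4


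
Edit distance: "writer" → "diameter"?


Word 1: "writer" (length 6)
Word 2: "diameter" (length 8)
One optimal edit sequence (insert/delete/substitute each cost 1):
  1. insert 'd'  (+1)
  2. insert 'i'  (+1)
  3. substitute 'w' -> 'a'  (+1)
  4. substitute 'r' -> 'm'  (+1)
  5. substitute 'i' -> 'e'  (+1)
  6. keep 't'
  7. keep 'e'
  8. keep 'r'
Total edit operations: 5
Edit distance = 5


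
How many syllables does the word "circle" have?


Word: "circle"
Syllable breakdown: cir / cle
Counting: 2 parts
= 2 syllables


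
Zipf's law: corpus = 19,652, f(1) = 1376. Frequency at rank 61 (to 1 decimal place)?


Zipf's law: f(r) = f(1) / r
f(1) = 1376
f(61) = 1376 / 61
= 22.6 occurrences


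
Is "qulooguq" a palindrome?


Word: "qulooguq"
Reversed: "qugooluq"
Forward == Backward? qulooguq != qugooluq
Palindrome = No


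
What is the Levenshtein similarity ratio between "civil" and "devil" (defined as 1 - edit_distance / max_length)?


Word 1: "civil" (length 5)
Word 2: "devil" (length 5)
One optimal edit sequence:
  1. substitute 'c' -> 'd'  (+1)
  2. substitute 'i' -> 'e'  (+1)
  3. keep 'v'
  4. keep 'i'
  5. keep 'l'
Edit distance = 2
Max length = max(5, 5) = 5
Similarity = 1 - 2/5
= 0.6000


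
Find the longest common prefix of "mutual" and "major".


Word 1: "mutual"
Word 2: "major"
Comparing from start:
  Pos 0: 'm' == 'm'
  Pos 1: 'u' != 'a' (stop)
LCP = "m" (length 1)


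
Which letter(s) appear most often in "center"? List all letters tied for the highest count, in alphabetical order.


Word: "center"
Letter counts:
  'c': 1
  'e': 2
  'n': 1
  'r': 1
  't': 1
Maximum count = 2
Most frequent = 'e' (2 times each)


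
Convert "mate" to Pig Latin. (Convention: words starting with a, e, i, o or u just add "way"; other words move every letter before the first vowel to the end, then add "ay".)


Word: "mate"
Starts with consonant(s) → move to end, add 'ay'
Consonant cluster: "m"
Pig Latin = "atemay"


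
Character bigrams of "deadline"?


Word: "deadline" (length 8)
Number of bigrams = 8 - 2 + 1 = 7
  Position 0: "de"
  Position 1: "ea"
  Position 2: "ad"
  Position 3: "dl"
  Position 4: "li"
  Position 5: "in"
  Position 6: "ne"
Bigrams = "de", "ea", "ad", "dl", "li", "in", "ne"


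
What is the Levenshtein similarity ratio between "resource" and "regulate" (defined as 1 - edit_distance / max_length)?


Word 1: "resource" (length 8)
Word 2: "regulate" (length 8)
One optimal edit sequence:
  1. keep 'r'
  2. keep 'e'
  3. substitute 's' -> 'g'  (+1)
  4. substitute 'o' -> 'u'  (+1)
  5. substitute 'u' -> 'l'  (+1)
  6. substitute 'r' -> 'a'  (+1)
  7. substitute 'c' -> 't'  (+1)
  8. keep 'e'
Edit distance = 5
Max length = max(8, 8) = 8
Similarity = 1 - 5/8
= 0.3750


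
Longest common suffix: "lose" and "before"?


Word 1: "lose"
Word 2: "before"
Comparing from end:
  Pos -1: 'e' == 'e'
  Pos -2: 's' != 'r' (stop)
LCS = "e" (length 1)


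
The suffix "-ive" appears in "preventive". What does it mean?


Suffix: -ive
Example: preventive = prevent + -ive
Meaning = tending to


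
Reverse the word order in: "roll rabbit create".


Original: "roll rabbit create"
Words (1..n): roll | rabbit | create
Reversed (n..1): create | rabbit | roll
Result = "create rabbit roll"


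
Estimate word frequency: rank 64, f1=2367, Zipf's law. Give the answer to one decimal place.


Zipf's law: f(r) = f(1) / r
f(1) = 2367
f(64) = 2367 / 64
= 37.0 occurrences


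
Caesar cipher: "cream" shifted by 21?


Word: "cream"
Shift: 21
Each letter → (letter + shift) mod 26:
  'c' (2) + 21 = 23 → 'x'
  'r' (17) + 21 = 12 → 'm'
  'e' (4) + 21 = 25 → 'z'
  'a' (0) + 21 = 21 → 'v'
  'm' (12) + 21 = 7 → 'h'
Result = "xmzvh"


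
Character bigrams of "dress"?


Word: "dress" (length 5)
Number of bigrams = 5 - 2 + 1 = 4
  Position 0: "dr"
  Position 1: "re"
  Position 2: "es"
  Position 3: "ss"
Bigrams = "dr", "re", "es", "ss"


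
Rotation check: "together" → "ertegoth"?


Word: "together", Candidate: "ertegoth"
Method: check if candidate is substring of word+word
"togethertogether" contains "ertegoth"? No
Is rotation = No


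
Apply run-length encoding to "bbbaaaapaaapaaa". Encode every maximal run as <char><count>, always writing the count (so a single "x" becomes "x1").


String: "bbbaaaapaaapaaa"
Scanning for consecutive runs:
  'b' x 3
  'a' x 4
  'p' x 1
  'a' x 3
  'p' x 1
  'a' x 3
RLE = "b3a4p1a3p1a3"


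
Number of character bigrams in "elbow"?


Word: "elbow" (length 5)
Number of 2-grams = length - 2 + 1 = 5 - 2 + 1
= 4


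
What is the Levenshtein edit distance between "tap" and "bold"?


Word 1: "tap" (length 3)
Word 2: "bold" (length 4)
One optimal edit sequence (insert/delete/substitute each cost 1):
  1. insert 'b'  (+1)
  2. substitute 't' -> 'o'  (+1)
  3. substitute 'a' -> 'l'  (+1)
  4. substitute 'p' -> 'd'  (+1)
Total edit operations: 4
Edit distance = 4


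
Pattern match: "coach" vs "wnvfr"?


Pattern of "coach": [0, 1, 2, 0, 3]
Pattern of "wnvfr": [0, 1, 2, 3, 4]
Patterns do not match
Same pattern = No


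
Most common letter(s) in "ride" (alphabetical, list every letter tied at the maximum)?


Word: "ride"
Letter counts:
  'd': 1
  'e': 1
  'i': 1
  'r': 1
Maximum count = 1
Most frequent = 'd', 'e', 'i', 'r' (1 time each)


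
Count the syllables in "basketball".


Word: "basketball"
Syllable breakdown: bas-ket-ball
Counting: 3 parts
= 3 syllables


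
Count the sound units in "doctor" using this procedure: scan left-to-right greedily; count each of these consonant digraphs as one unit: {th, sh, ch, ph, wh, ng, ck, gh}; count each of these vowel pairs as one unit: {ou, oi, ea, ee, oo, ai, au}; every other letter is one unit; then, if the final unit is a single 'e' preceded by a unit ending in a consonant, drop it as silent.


Word: "doctor" (6 letters)
Left-to-right scan:
  [1] 'd' (letter)
  [2] 'o' (letter)
  [3] 'c' (letter)
  [4] 't' (letter)
  [5] 'o' (letter)
  [6] 'r' (letter)
Units from scan: 6
Sound units = 6 units


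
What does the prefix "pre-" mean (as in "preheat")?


Prefix: pre-
Example: preheat = pre- + heat
Meaning = before


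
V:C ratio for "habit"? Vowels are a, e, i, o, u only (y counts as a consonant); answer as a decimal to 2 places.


Word: "habit"
Vowels (a,e,i,o,u): 2
Consonants: 3
Ratio = 2/3
= 0.67


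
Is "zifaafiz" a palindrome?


Word: "zifaafiz"
Reversed: "zifaafiz"
Forward == Backward? zifaafiz == zifaafiz
Palindrome = Yes


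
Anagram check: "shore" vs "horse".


Word 1: "shore" → sorted: ehors
Word 2: "horse" → sorted: ehors
Same letters? ehors == ehors
Anagram = Yes


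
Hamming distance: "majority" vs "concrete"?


Comparing character by character (same length = 8):
  Pos 0: 'm' vs 'c' !=
  Pos 1: 'a' vs 'o' !=
  Pos 2: 'j' vs 'n' !=
  Pos 3: 'o' vs 'c' !=
  Pos 4: 'r' vs 'r' =
  Pos 5: 'i' vs 'e' !=
  Pos 6: 't' vs 't' =
  Pos 7: 'y' vs 'e' !=
Hamming distance = 6


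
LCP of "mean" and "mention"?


Word 1: "mean"
Word 2: "mention"
Comparing from start:
  Pos 0: 'm' == 'm'
  Pos 1: 'e' == 'e'
  Pos 2: 'a' != 'n' (stop)
LCP = "me" (length 2)


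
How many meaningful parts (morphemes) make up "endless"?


Word: "endless"
Morphemes: end / -less
Each morpheme carries meaning
= 2 morphemes


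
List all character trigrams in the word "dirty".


Word: "dirty" (length 5)
Number of trigrams = 5 - 3 + 1 = 3
  Position 0: "dir"
  Position 1: "irt"
  Position 2: "rty"
Trigrams = "dir", "irt", "rty"


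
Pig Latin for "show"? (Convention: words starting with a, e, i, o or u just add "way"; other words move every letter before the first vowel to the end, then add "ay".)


Word: "show"
Starts with consonant(s) → move to end, add 'ay'
Consonant cluster: "sh"
Pig Latin = "owshay"


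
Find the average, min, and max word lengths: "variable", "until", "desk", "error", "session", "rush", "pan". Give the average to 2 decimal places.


Lengths: "variable"=8, "until"=5, "desk"=4, "error"=5, "session"=7, "rush"=4, "pan"=3
Sum = 36, Count = 7
Average = 36/7 = 5.14
= avg=5.14, min=3, max=8


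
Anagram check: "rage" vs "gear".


Word 1: "rage" → sorted: aegr
Word 2: "gear" → sorted: aegr
Same letters? aegr == aegr
Anagram = Yes


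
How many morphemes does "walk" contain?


Word: "walk"
Morphemes: walk
Each morpheme carries meaning
= 1 morpheme


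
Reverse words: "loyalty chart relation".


Original: "loyalty chart relation"
Words (1..n): loyalty | chart | relation
Reversed (n..1): relation | chart | loyalty
Result = "relation chart loyalty"


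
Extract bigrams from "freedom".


Word: "freedom" (length 7)
Number of bigrams = 7 - 2 + 1 = 6
  Position 0: "fr"
  Position 1: "re"
  Position 2: "ee"
  Position 3: "ed"
  Position 4: "do"
  Position 5: "om"
Bigrams = "fr", "re", "ee", "ed", "do", "om"


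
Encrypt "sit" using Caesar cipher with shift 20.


Word: "sit"
Shift: 20
Each letter → (letter + shift) mod 26:
  's' (18) + 20 = 12 → 'm'
  'i' (8) + 20 = 2 → 'c'
  't' (19) + 20 = 13 → 'n'
Result = "mcn"


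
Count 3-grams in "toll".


Word: "toll" (length 4)
Number of 3-grams = length - 3 + 1 = 4 - 3 + 1
= 2


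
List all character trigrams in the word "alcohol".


Word: "alcohol" (length 7)
Number of trigrams = 7 - 3 + 1 = 5
  Position 0: "alc"
  Position 1: "lco"
  Position 2: "coh"
  Position 3: "oho"
  Position 4: "hol"
Trigrams = "alc", "lco", "coh", "oho", "hol"


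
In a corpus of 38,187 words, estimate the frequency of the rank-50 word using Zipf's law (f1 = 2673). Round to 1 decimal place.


Zipf's law: f(r) = f(1) / r
f(1) = 2673
f(50) = 2673 / 50
= 53.5 occurrences


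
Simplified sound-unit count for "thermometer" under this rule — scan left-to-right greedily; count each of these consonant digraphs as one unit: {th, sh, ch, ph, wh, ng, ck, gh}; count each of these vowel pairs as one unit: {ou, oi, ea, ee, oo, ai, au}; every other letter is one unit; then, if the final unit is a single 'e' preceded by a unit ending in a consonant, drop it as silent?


Word: "thermometer" (11 letters)
Left-to-right scan:
  (1) 'th' (digraph)
  (2) 'e' (letter)
  (3) 'r' (letter)
  (4) 'm' (letter)
  (5) 'o' (letter)
  (6) 'm' (letter)
  (7) 'e' (letter)
  (8) 't' (letter)
  (9) 'e' (letter)
  (10) 'r' (letter)
Units from scan: 10
Sound units = 10 units


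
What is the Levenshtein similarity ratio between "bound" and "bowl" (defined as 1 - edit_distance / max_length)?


Word 1: "bound" (length 5)
Word 2: "bowl" (length 4)
One optimal edit sequence:
  1. keep 'b'
  2. keep 'o'
  3. delete 'u'  (+1)
  4. substitute 'n' -> 'w'  (+1)
  5. substitute 'd' -> 'l'  (+1)
Edit distance = 3
Max length = max(5, 4) = 5
Similarity = 1 - 3/5
= 0.4000


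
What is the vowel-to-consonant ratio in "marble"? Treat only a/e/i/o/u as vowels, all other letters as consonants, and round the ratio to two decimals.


Word: "marble"
Vowels (a,e,i,o,u): 2
Consonants: 4
Ratio = 2/4
= 0.50


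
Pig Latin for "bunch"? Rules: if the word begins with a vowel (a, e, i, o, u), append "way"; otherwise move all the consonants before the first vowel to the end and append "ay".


Word: "bunch"
Starts with consonant(s) → move to end, add 'ay'
Consonant cluster: "b"
Pig Latin = "unchbay"


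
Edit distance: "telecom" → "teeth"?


Word 1: "telecom" (length 7)
Word 2: "teeth" (length 5)
One optimal edit sequence (insert/delete/substitute each cost 1):
  1. keep 't'
  2. keep 'e'
  3. delete 'l'  (+1)
  4. keep 'e'
  5. delete 'c'  (+1)
  6. substitute 'o' -> 't'  (+1)
  7. substitute 'm' -> 'h'  (+1)
Total edit operations: 4
Edit distance = 4


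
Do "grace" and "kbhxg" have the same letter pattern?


Pattern of "grace": [0, 1, 2, 3, 4]
Pattern of "kbhxg": [0, 1, 2, 3, 4]
Patterns match
Same pattern = Yes


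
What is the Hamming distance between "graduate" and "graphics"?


Comparing character by character (same length = 8):
  Pos 0: 'g' vs 'g' =
  Pos 1: 'r' vs 'r' =
  Pos 2: 'a' vs 'a' =
  Pos 3: 'd' vs 'p' !=
  Pos 4: 'u' vs 'h' !=
  Pos 5: 'a' vs 'i' !=
  Pos 6: 't' vs 'c' !=
  Pos 7: 'e' vs 's' !=
Hamming distance = 5


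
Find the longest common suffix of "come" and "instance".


Word 1: "come"
Word 2: "instance"
Comparing from end:
  Pos -1: 'e' == 'e'
  Pos -2: 'm' != 'c' (stop)
LCS = "e" (length 1)


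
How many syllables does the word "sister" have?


Word: "sister"
Syllable breakdown: sis-ter
Counting: 2 parts
= 2 syllables


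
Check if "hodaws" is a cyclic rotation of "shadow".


Word: "shadow", Candidate: "hodaws"
Method: check if candidate is substring of word+word
"shadowshadow" contains "hodaws"? No
Is rotation = No


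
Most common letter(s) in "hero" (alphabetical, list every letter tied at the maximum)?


Word: "hero"
Letter counts:
  'e': 1
  'h': 1
  'o': 1
  'r': 1
Maximum count = 1
Most frequent = 'e', 'h', 'o', 'r' (1 time each)


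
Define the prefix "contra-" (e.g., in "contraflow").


Prefix: contra-
Example: contraflow = contra- + flow
Meaning = against


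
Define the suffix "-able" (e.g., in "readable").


Suffix: -able
Example: readable = read + -able
Meaning = capable of


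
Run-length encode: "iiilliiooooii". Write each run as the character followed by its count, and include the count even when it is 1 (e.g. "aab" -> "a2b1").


String: "iiilliiooooii"
Scanning for consecutive runs:
  'i' x 3
  'l' x 2
  'i' x 2
  'o' x 4
  'i' x 2
RLE = "i3l2i2o4i2"


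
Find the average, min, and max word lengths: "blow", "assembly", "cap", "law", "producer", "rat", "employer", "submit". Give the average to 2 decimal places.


Lengths: "blow"=4, "assembly"=8, "cap"=3, "law"=3, "producer"=8, "rat"=3, "employer"=8, "submit"=6
Sum = 43, Count = 8
Average = 43/8 = 5.38
= avg=5.38, min=3, max=8


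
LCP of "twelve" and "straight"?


Word 1: "twelve"
Word 2: "straight"
Comparing from start:
  Pos 0: 't' != 's' (stop)
LCP = "" (length 0)


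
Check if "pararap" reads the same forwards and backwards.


Word: "pararap"
Reversed: "pararap"
Forward == Backward? pararap == pararap
Palindrome = Yes


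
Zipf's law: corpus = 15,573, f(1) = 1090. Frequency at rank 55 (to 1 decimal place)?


Zipf's law: f(r) = f(1) / r
f(1) = 1090
f(55) = 1090 / 55
= 19.8 occurrences


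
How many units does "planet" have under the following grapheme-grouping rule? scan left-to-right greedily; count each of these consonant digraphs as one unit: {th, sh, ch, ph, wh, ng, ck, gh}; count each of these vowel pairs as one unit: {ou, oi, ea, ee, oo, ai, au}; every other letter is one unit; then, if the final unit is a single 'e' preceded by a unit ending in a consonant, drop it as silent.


Word: "planet" (6 letters)
Left-to-right scan:
  [1] 'p' (letter)
  [2] 'l' (letter)
  [3] 'a' (letter)
  [4] 'n' (letter)
  [5] 'e' (letter)
  [6] 't' (letter)
Units from scan: 6
Sound units = 6 units


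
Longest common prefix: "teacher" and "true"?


Word 1: "teacher"
Word 2: "true"
Comparing from start:
  Pos 0: 't' == 't'
  Pos 1: 'e' != 'r' (stop)
LCP = "t" (length 1)


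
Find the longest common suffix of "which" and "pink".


Word 1: "which"
Word 2: "pink"
Comparing from end:
  Pos -1: 'h' != 'k' (stop)
LCS = "" (length 0)


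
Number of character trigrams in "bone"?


Word: "bone" (length 4)
Number of 3-grams = length - 3 + 1 = 4 - 3 + 1
= 2


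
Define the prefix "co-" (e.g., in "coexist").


Prefix: co-
Example: coexist (co- + exist)
Meaning = together


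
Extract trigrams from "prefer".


Word: "prefer" (length 6)
Number of trigrams = 6 - 3 + 1 = 4
  Position 0: "pre"
  Position 1: "ref"
  Position 2: "efe"
  Position 3: "fer"
Trigrams = "pre", "ref", "efe", "fer"


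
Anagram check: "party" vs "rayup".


Word 1: "party" → sorted: aprty
Word 2: "rayup" → sorted: apruy
Same letters? aprty != apruy
Anagram = No


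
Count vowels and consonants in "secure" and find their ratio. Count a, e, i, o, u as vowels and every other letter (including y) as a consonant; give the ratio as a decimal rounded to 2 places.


Word: "secure"
Vowels (a,e,i,o,u): 3
Consonants: 3
Ratio = 3/3
= 1.00


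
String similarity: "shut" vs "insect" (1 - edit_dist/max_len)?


Word 1: "shut" (length 4)
Word 2: "insect" (length 6)
One optimal edit sequence:
  1. insert 'i'  (+1)
  2. insert 'n'  (+1)
  3. keep 's'
  4. substitute 'h' -> 'e'  (+1)
  5. substitute 'u' -> 'c'  (+1)
  6. keep 't'
Edit distance = 4
Max length = max(4, 6) = 6
Similarity = 1 - 4/6
= 0.3333


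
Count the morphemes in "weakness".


Word: "weakness"
Morphemes: weak | -ness
Each morpheme carries meaning
= 2 morphemes


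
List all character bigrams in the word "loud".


Word: "loud" (length 4)
Number of bigrams = 4 - 2 + 1 = 3
  Position 0: "lo"
  Position 1: "ou"
  Position 2: "ud"
Bigrams = "lo", "ou", "ud"


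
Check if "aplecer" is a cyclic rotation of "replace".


Word: "replace", Candidate: "aplecer"
Method: check if candidate is substring of word+word
"replacereplace" contains "aplecer"? No
Is rotation = No


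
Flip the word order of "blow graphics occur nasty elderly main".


Original: "blow graphics occur nasty elderly main"
Words (1..n): blow | graphics | occur | nasty | elderly | main
Reversed (n..1): main | elderly | nasty | occur | graphics | blow
Result = "main elderly nasty occur graphics blow"


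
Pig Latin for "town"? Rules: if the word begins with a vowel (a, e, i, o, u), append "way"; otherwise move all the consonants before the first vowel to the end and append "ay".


Word: "town"
Starts with consonant(s) → move to end, add 'ay'
Consonant cluster: "t"
Pig Latin = "owntay"


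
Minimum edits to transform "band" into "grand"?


Word 1: "band" (length 4)
Word 2: "grand" (length 5)
One optimal edit sequence (insert/delete/substitute each cost 1):
  1. insert 'g'  (+1)
  2. substitute 'b' -> 'r'  (+1)
  3. keep 'a'
  4. keep 'n'
  5. keep 'd'
Total edit operations: 2
Edit distance = 2


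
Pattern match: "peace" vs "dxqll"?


Pattern of "peace": [0, 1, 2, 3, 1]
Pattern of "dxqll": [0, 1, 2, 3, 3]
Patterns do not match
Same pattern = No


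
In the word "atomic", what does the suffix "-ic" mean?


Suffix: -ic
As in: atomic -> atom + -ic
Meaning = relating to


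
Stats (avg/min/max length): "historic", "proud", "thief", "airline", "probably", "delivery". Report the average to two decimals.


Lengths: "historic"=8, "proud"=5, "thief"=5, "airline"=7, "probably"=8, "delivery"=8
Sum = 41, Count = 6
Average = 41/6 = 6.83
= avg=6.83, min=5, max=8


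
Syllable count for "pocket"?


Word: "pocket"
Syllable breakdown: pock | et
Counting: 2 parts
= 2 syllables


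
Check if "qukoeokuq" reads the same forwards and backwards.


Word: "qukoeokuq"
Reversed: "qukoeokuq"
Forward == Backward? qukoeokuq == qukoeokuq
Palindrome = Yes


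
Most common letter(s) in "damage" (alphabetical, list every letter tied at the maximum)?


Word: "damage"
Letter counts:
  'a': 2
  'd': 1
  'e': 1
  'g': 1
  'm': 1
Maximum count = 2
Most frequent = 'a' (2 times each)


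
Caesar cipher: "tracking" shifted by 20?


Word: "tracking"
Shift: 20
Each letter → (letter + shift) mod 26:
  't' (19) + 20 = 13 → 'n'
  'r' (17) + 20 = 11 → 'l'
  'a' (0) + 20 = 20 → 'u'
  'c' (2) + 20 = 22 → 'w'
  'k' (10) + 20 = 4 → 'e'
  'i' (8) + 20 = 2 → 'c'
  'n' (13) + 20 = 7 → 'h'
  'g' (6) + 20 = 0 → 'a'
Result = "nluwecha"


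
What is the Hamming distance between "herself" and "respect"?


Comparing character by character (same length = 7):
  Pos 0: 'h' vs 'r' !=
  Pos 1: 'e' vs 'e' =
  Pos 2: 'r' vs 's' !=
  Pos 3: 's' vs 'p' !=
  Pos 4: 'e' vs 'e' =
  Pos 5: 'l' vs 'c' !=
  Pos 6: 'f' vs 't' !=
Hamming distance = 5


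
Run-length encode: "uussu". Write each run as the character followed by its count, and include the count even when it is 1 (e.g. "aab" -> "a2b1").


String: "uussu"
Scanning for consecutive runs:
  'u' x 2
  's' x 2
  'u' x 1
RLE = "u2s2u1"


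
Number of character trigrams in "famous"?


Word: "famous" (length 6)
Number of 3-grams = length - 3 + 1 = 6 - 3 + 1
= 4


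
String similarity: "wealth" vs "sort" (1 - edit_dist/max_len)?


Word 1: "wealth" (length 6)
Word 2: "sort" (length 4)
One optimal edit sequence:
  1. delete 'w'  (+1)
  2. substitute 'e' -> 's'  (+1)
  3. substitute 'a' -> 'o'  (+1)
  4. substitute 'l' -> 'r'  (+1)
  5. keep 't'
  6. delete 'h'  (+1)
Edit distance = 5
Max length = max(6, 4) = 6
Similarity = 1 - 5/6
= 0.1667


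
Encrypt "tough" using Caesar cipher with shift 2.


Word: "tough"
Shift: 2
Each letter → (letter + shift) mod 26:
  't' (19) + 2 = 21 → 'v'
  'o' (14) + 2 = 16 → 'q'
  'u' (20) + 2 = 22 → 'w'
  'g' (6) + 2 = 8 → 'i'
  'h' (7) + 2 = 9 → 'j'
Result = "vqwij"


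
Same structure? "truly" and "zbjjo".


Pattern of "truly": [0, 1, 2, 3, 4]
Pattern of "zbjjo": [0, 1, 2, 2, 3]
Patterns do not match
Same pattern = No


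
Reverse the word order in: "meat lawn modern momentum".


Original: "meat lawn modern momentum"
Words (1..n): meat | lawn | modern | momentum
Reversed (n..1): momentum | modern | lawn | meat
Result = "momentum modern lawn meat"


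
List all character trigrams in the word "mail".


Word: "mail" (length 4)
Number of trigrams = 4 - 3 + 1 = 2
  Position 0: "mai"
  Position 1: "ail"
Trigrams = "mai", "ail"


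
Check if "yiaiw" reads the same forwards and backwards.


Word: "yiaiw"
Reversed: "wiaiy"
Forward == Backward? yiaiw != wiaiy
Palindrome = No


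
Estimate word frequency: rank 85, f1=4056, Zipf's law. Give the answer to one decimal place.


Zipf's law: f(r) = f(1) / r
f(1) = 4056
f(85) = 4056 / 85
= 47.7 occurrences


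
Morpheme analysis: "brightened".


Word: "brightened"
Morphemes: bright + -en + -ed
Each morpheme carries meaning
= 3 morphemes


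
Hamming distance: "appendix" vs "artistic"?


Comparing character by character (same length = 8):
  Pos 0: 'a' vs 'a' =
  Pos 1: 'p' vs 'r' !=
  Pos 2: 'p' vs 't' !=
  Pos 3: 'e' vs 'i' !=
  Pos 4: 'n' vs 's' !=
  Pos 5: 'd' vs 't' !=
  Pos 6: 'i' vs 'i' =
  Pos 7: 'x' vs 'c' !=
Hamming distance = 6


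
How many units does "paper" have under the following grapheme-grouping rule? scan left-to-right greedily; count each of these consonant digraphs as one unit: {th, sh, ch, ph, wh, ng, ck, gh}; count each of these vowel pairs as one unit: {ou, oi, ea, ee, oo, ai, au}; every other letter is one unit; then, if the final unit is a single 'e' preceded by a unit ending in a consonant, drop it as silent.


Word: "paper" (5 letters)
Left-to-right scan:
  1. 'p' (letter)
  2. 'a' (letter)
  3. 'p' (letter)
  4. 'e' (letter)
  5. 'r' (letter)
Units from scan: 5
Sound units = 5 units


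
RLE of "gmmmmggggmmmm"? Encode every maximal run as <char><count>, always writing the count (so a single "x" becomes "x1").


String: "gmmmmggggmmmm"
Scanning for consecutive runs:
  'g' x 1
  'm' x 4
  'g' x 4
  'm' x 4
RLE = "g1m4g4m4"


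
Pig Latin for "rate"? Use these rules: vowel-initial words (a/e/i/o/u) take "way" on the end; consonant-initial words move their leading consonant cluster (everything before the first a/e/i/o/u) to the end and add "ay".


Word: "rate"
Starts with consonant(s) → move to end, add 'ay'
Consonant cluster: "r"
Pig Latin = "ateray"


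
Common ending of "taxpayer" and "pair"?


Word 1: "taxpayer"
Word 2: "pair"
Comparing from end:
  Pos -1: 'r' == 'r'
  Pos -2: 'e' != 'i' (stop)
LCS = "r" (length 1)


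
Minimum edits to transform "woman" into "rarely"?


Word 1: "woman" (length 5)
Word 2: "rarely" (length 6)
One optimal edit sequence (insert/delete/substitute each cost 1):
  1. insert 'r'  (+1)
  2. substitute 'w' -> 'a'  (+1)
  3. substitute 'o' -> 'r'  (+1)
  4. substitute 'm' -> 'e'  (+1)
  5. substitute 'a' -> 'l'  (+1)
  6. substitute 'n' -> 'y'  (+1)
Total edit operations: 6
Edit distance = 6


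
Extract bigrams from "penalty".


Word: "penalty" (length 7)
Number of bigrams = 7 - 2 + 1 = 6
  Position 0: "pe"
  Position 1: "en"
  Position 2: "na"
  Position 3: "al"
  Position 4: "lt"
  Position 5: "ty"
Bigrams = "pe", "en", "na", "al", "lt", "ty"


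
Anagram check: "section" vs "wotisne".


Word 1: "section" → sorted: ceinost
Word 2: "wotisne" → sorted: einostw
Same letters? ceinost != einostw
Anagram = No


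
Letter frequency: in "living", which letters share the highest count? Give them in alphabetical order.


Word: "living"
Letter counts:
  'g': 1
  'i': 2
  'l': 1
  'n': 1
  'v': 1
Maximum count = 2
Most frequent = 'i' (2 times each)


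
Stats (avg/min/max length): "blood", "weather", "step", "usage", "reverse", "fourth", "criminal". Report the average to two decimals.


Lengths: "blood"=5, "weather"=7, "step"=4, "usage"=5, "reverse"=7, "fourth"=6, "criminal"=8
Sum = 42, Count = 7
Average = 42/7 = 6.00
= avg=6.00, min=4, max=8


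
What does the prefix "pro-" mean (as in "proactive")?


Prefix: pro-
As in: proactive -> pro- + active
Meaning = forward / in favor of


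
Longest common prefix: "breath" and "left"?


Word 1: "breath"
Word 2: "left"
Comparing from start:
  Pos 0: 'b' != 'l' (stop)
LCP = "" (length 0)


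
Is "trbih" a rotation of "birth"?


Word: "birth", Candidate: "trbih"
Method: check if candidate is substring of word+word
"birthbirth" contains "trbih"? No
Is rotation = No


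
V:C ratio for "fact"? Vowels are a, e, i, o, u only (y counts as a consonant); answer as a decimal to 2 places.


Word: "fact"
Vowels (a,e,i,o,u): 1
Consonants: 3
Ratio = 1/3
= 0.33
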